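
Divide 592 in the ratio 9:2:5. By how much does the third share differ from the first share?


Total parts = 9 + 2 + 5 = 16
Value per part = 592 / 16 = 37
Shares: 9*37=333, 2*37=74, 5*37=185
Third share = 185, first share = 333
Difference = |185 - 333| = 148

148


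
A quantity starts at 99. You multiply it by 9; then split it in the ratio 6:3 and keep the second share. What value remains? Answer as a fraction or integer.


Start with 99.
Step 1: Multiply by 9: 99 * 9 = 891
Step 2: Split 6:3, second share = 891 * 3/9 = 297
Final result = 297

297


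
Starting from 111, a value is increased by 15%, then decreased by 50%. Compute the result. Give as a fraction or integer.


Start: 111
Step 1: increase by 15% => multiply by 115/100
  111 * 115/100 = 2553/20
Step 2: decrease by 50% => multiply by 50/100
  2553/20 * 50/100 = 2553/40
Final value = 2553/40

2553/40


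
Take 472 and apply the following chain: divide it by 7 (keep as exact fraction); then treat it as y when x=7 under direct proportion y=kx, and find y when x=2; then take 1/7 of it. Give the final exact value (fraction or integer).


Start with 472.
Step 1: Divide by 7: 472 / 7 = 472/7
Step 2: Direct prop: k = (472/7)/7; new y = k*2 = 472/7*2/7 = 944/49
Step 3: Take 1/7: 944/49 * 1/7 = 944/343
Final result = 944/343

944/343


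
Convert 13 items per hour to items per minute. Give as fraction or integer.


Converting from per hour to per minute
Rate = 13 items per hour
Divide by 60: 13/60
= 13/60 items per minute

13/60


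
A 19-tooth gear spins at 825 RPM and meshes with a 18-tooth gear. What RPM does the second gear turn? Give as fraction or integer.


Gear ratio: teeth_A * RPM_A = teeth_B * RPM_B
19 * 825 = 18 * RPM_B
15675 = 18 * RPM_B
RPM_B = 15675 / 18
RPM_B = 5225/6

5225/6


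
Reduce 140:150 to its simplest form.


Find GCD(140, 150)
GCD = 10
Divide both by 10: 140/10 = 14, 150/10 = 15
Simplified ratio = 14:15

14:15


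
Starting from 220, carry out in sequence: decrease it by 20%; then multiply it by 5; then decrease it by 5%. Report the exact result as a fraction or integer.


Start with 220.
Step 1: Decrease by 20%: 220 * 80/100 = 176
Step 2: Multiply by 5: 176 * 5 = 880
Step 3: Decrease by 5%: 880 * 95/100 = 836
Final result = 836

836


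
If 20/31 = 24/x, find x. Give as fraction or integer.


Setting up: 20/31 = 24/x
Cross multiply: 20 * x = 31 * 24
20x = 744
x = 744/20
x = 186/5

186/5


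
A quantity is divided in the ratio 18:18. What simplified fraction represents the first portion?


Total parts = 18 + 18 = 36
First part fraction = 18/36
Simplify: 18/36 = 1/2

1/2


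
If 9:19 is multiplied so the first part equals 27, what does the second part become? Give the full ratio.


Original ratio: 9:19
First term target: 27
Scale factor = 27 / 9 = 3
Multiply second term: 19 * 3 = 57
Equivalent ratio = 27:57

27:57


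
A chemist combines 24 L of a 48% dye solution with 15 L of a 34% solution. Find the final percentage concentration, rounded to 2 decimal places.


Solute in mixture 1 = 48% of 24 L = 24*48/100 = 288/25 L
Solute in mixture 2 = 34% of 15 L = 15*34/100 = 51/10 L
Total solute = 288/25 + 51/10 = 831/50 L
Total volume = 24 + 15 = 39 L
Final concentration = 831/50/39 * 100 = 42.62%

42.62


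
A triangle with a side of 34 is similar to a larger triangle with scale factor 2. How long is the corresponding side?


Similar triangles have proportional sides
Scale factor = 2
Smaller side = 34
Corresponding larger side = 34 * 2
= 68

68


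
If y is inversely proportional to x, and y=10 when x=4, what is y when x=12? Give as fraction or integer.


Inverse proportion: y = k/x
Find k: k = 4 * 10 = 40
Compute y at x=12: y = 40/12
y = 10/3

10/3


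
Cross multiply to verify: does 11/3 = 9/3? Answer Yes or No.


Cross multiply to check 11/3 = 9/3
Left cross product: 11 * 3 = 33
Right cross product: 3 * 9 = 27
33 != 27
Not equal, so proportions differ => No

No


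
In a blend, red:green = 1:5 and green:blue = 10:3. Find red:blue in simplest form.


Given a:b = 1:5 and b:c = 10:3
Make b consistent. Multiply first ratio by 10: a:b = 10:50
Multiply second ratio by 5: b:c = 50:15
Now b = 50 in both, so a:b:c = 10:50:15
Therefore a:c = 10:15
Simplify by GCD: a:c = 2:3

2:3


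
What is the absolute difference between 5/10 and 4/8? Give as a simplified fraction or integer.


Simplify: 5/10 = 1/2 and 4/8 = 1/2
Find common denominator: LCD = 2
Convert: 1/2 and 1/2
Difference = |1 - 1|/2 = 0/2
Simplified = 0

0


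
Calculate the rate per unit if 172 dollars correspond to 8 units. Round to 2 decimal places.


Total dollars = 172
Number of units = 8
Unit rate = 172 / 8
= 21.50 dollars per unit

21.50


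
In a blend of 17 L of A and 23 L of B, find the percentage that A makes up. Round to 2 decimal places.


Volume of A = 17 L
Volume of B = 23 L
Total volume = 17 + 23 = 40 L
Percentage of A = (17/40) * 100
= 42.50%

42.50


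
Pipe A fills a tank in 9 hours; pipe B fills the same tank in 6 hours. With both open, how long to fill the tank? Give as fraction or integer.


Rate of A = 1/9 job per hour
Rate of B = 1/6 job per hour
Combined rate = 1/9 + 1/6
Find common denominator: (6 + 9)/(9*6) = 15/54
Combined rate = 5/18 job per hour
Time together = 1 / (5/18) = 18/5 hours

18/5


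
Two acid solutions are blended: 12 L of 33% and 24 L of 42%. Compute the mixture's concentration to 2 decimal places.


Solute in mixture 1 = 33% of 12 L = 12*33/100 = 99/25 L
Solute in mixture 2 = 42% of 24 L = 24*42/100 = 252/25 L
Total solute = 99/25 + 252/25 = 351/25 L
Total volume = 12 + 24 = 36 L
Final concentration = 351/25/36 * 100 = 39.00%

39.00


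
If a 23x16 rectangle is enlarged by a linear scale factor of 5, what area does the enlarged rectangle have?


Original dimensions: 23 x 16
Enlargement factor = 5
New width = 23 * 5 = 115
New height = 16 * 5 = 80
New area = 115 * 80 = 9200

9200


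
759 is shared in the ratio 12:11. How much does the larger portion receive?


Total parts = 12 + 11 = 23
Value per part = 759 / 23 = 33
First share = 12 * 33 = 396
Second share = 11 * 33 = 363
Larger share = 396

396


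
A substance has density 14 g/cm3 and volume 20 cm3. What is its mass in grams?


Using mass = density * volume
Density = 14 g/cm3
Volume = 20 cm3
Mass = 14 * 20
= 280 g

280


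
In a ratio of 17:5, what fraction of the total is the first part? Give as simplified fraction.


Total parts = 17 + 5 = 22
First part fraction = 17/22
Simplify: 17/22 = 17/22

17/22


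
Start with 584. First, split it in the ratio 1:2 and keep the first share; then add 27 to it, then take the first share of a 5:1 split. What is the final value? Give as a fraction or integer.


Start with 584.
Step 1: Split 1:2, first share = 584 * 1/3 = 584/3
Step 2: Add 27: 584/3+27=665/3; split 5:1 first = 665/3*5/6 = 3325/18
Final result = 3325/18

3325/18


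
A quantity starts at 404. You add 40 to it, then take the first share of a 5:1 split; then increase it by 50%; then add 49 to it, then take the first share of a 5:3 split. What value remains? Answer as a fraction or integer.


Start with 404.
Step 1: Add 40: 404+40=444; split 5:1 first = 444*5/6 = 370
Step 2: Increase by 50%: 370 * 150/100 = 555
Step 3: Add 49: 555+49=604; split 5:3 first = 604*5/8 = 755/2
Final result = 755/2

755/2


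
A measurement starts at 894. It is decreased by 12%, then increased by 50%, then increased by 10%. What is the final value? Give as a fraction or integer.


Start: 894
Step 1: decrease by 12% => multiply by 88/100
  894 * 88/100 = 19668/25
Step 2: increase by 50% => multiply by 150/100
  19668/25 * 150/100 = 29502/25
Step 3: increase by 10% => multiply by 110/100
  29502/25 * 110/100 = 162261/125
Final value = 162261/125

162261/125


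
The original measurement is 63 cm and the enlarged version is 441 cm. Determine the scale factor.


Original length = 63 cm
Scaled length = 441 cm
Scale factor = 441 / 63
= 7

7


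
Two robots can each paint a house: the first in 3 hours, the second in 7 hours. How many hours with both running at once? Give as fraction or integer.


Rate of A = 1/3 job per hour
Rate of B = 1/7 job per hour
Combined rate = 1/3 + 1/7
Find common denominator: (7 + 3)/(3*7) = 10/21
Combined rate = 10/21 job per hour
Time together = 1 / (10/21) = 21/10 hours

21/10


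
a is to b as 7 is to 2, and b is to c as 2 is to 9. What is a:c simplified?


Given a:b = 7:2 and b:c = 2:9
Make b consistent. Multiply first ratio by 2: a:b = 14:4
Multiply second ratio by 2: b:c = 4:18
Now b = 4 in both, so a:b:c = 14:4:18
Therefore a:c = 14:18
Simplify by GCD: a:c = 7:9

7:9


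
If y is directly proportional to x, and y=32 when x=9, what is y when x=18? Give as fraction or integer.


Direct proportion: y = kx
Find k: k = 32/9 = 32/9
Compute y at x=18: y = 32/9 * 18
y = 64

64


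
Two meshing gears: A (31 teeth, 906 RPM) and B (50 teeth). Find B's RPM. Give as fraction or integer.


Gear ratio: teeth_A * RPM_A = teeth_B * RPM_B
31 * 906 = 50 * RPM_B
28086 = 50 * RPM_B
RPM_B = 28086 / 50
RPM_B = 14043/25

14043/25


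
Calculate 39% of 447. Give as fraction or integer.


Compute 39% of 447
Convert percentage: 39% = 39/100
Multiply: 447 * 39/100
= 17433/100
= 17433/100

17433/100


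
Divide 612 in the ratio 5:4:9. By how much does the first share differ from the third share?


Total parts = 5 + 4 + 9 = 18
Value per part = 612 / 18 = 34
Shares: 5*34=170, 4*34=136, 9*34=306
First share = 170, third share = 306
Difference = |170 - 306| = 136

136


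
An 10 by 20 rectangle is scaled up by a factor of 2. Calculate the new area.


Original dimensions: 10 x 20
Enlargement factor = 2
New width = 10 * 2 = 20
New height = 20 * 2 = 40
New area = 20 * 40 = 800

800


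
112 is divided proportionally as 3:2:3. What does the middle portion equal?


Ratio = 3:2:3
Total parts = 3 + 2 + 3 = 8
Value per part = 112 / 8 = 14
First share = 3 * 14 = 42
Middle share = 2 * 14 = 28
Third share = 3 * 14 = 42

28


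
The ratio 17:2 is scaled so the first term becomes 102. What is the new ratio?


Original ratio: 17:2
First term target: 102
Scale factor = 102 / 17 = 6
Multiply second term: 2 * 6 = 12
Equivalent ratio = 102:12

102:12


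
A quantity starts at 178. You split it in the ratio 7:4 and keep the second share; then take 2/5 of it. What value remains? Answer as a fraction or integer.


Start with 178.
Step 1: Split 7:4, second share = 178 * 4/11 = 712/11
Step 2: Take 2/5: 712/11 * 2/5 = 1424/55
Final result = 1424/55

1424/55


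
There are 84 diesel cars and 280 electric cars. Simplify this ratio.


Find GCD(84, 280)
GCD = 28
Divide both by 28: 84/28 = 3, 280/28 = 10
Simplified ratio = 3:10

3:10


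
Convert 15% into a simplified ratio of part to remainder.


Part = 15%, Remainder = 85%
Ratio = 15:85
GCD(15, 85) = 5
Simplify: 3:17 = 3:17

3:17


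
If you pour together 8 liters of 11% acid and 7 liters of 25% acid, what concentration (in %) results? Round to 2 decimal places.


Solute in mixture 1 = 11% of 8 L = 8*11/100 = 22/25 L
Solute in mixture 2 = 25% of 7 L = 7*25/100 = 7/4 L
Total solute = 22/25 + 7/4 = 263/100 L
Total volume = 8 + 7 = 15 L
Final concentration = 263/100/15 * 100 = 17.53%

17.53


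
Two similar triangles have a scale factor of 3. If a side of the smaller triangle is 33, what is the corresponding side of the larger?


Similar triangles have proportional sides
Scale factor = 3
Smaller side = 33
Corresponding larger side = 33 * 3
= 99

99


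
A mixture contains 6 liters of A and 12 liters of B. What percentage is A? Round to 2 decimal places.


Volume of A = 6 L
Volume of B = 12 L
Total volume = 6 + 12 = 18 L
Percentage of A = (6/18) * 100
= 33.33%

33.33


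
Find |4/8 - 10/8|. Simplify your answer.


Simplify: 4/8 = 1/2 and 10/8 = 5/4
Find common denominator: LCD = 4
Convert: 2/4 and 5/4
Difference = |2 - 5|/4 = 3/4
Simplified = 3/4

3/4


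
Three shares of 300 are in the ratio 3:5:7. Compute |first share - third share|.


Total parts = 3 + 5 + 7 = 15
Value per part = 300 / 15 = 20
Shares: 3*20=60, 5*20=100, 7*20=140
First share = 60, third share = 140
Difference = |60 - 140| = 80

80


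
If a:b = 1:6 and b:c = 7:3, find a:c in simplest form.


Given a:b = 1:6 and b:c = 7:3
Make b consistent. Multiply first ratio by 7: a:b = 7:42
Multiply second ratio by 6: b:c = 42:18
Now b = 42 in both, so a:b:c = 7:42:18
Therefore a:c = 7:18
Simplify by GCD: a:c = 7:18

7:18


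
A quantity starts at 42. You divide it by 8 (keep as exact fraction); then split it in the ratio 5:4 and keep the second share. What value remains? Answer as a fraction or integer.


Start with 42.
Step 1: Divide by 8: 42 / 8 = 21/4
Step 2: Split 5:4, second share = 21/4 * 4/9 = 7/3
Final result = 7/3

7/3


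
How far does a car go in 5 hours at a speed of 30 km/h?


Using distance = speed * time
Speed = 30 km/h
Time = 5 hours
Distance = 30 * 5
= 150 km

150


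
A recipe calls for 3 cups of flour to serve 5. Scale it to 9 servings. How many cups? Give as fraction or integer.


Original: 3 cups for 5 servings
Target servings = 9
Scaling factor = 9/5
New amount = 3 * 9/5
= 27/5
= 27/5 cups

27/5


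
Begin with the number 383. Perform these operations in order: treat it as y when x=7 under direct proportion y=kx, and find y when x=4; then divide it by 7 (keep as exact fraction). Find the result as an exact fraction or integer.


Start with 383.
Step 1: Direct prop: k = (383)/7; new y = k*4 = 383*4/7 = 1532/7
Step 2: Divide by 7: 1532/7 / 7 = 1532/49
Final result = 1532/49

1532/49


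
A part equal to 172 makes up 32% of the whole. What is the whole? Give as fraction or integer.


Given: 172 is 32% of the whole
Set up: 172 = 32/100 * whole
whole = 172 * 100 / 32
whole = 17200 / 32
whole = 1075/2

1075/2


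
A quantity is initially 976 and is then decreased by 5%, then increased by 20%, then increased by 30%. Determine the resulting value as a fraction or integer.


Start: 976
Step 1: decrease by 5% => multiply by 95/100
  976 * 95/100 = 4636/5
Step 2: increase by 20% => multiply by 120/100
  4636/5 * 120/100 = 27816/25
Step 3: increase by 30% => multiply by 130/100
  27816/25 * 130/100 = 180804/125
Final value = 180804/125

180804/125


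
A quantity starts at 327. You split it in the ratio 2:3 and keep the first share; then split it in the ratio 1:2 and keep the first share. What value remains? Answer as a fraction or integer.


Start with 327.
Step 1: Split 2:3, first share = 327 * 2/5 = 654/5
Step 2: Split 1:2, first share = 654/5 * 1/3 = 218/5
Final result = 218/5

218/5


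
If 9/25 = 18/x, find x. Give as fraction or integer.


Setting up: 9/25 = 18/x
Cross multiply: 9 * x = 25 * 18
9x = 450
x = 450/9
x = 50

50


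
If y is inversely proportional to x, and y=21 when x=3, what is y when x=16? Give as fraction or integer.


Inverse proportion: y = k/x
Find k: k = 3 * 21 = 63
Compute y at x=16: y = 63/16
y = 63/16

63/16


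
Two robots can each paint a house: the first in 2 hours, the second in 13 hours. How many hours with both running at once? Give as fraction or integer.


Rate of A = 1/2 job per hour
Rate of B = 1/13 job per hour
Combined rate = 1/2 + 1/13
Find common denominator: (13 + 2)/(2*13) = 15/26
Combined rate = 15/26 job per hour
Time together = 1 / (15/26) = 26/15 hours

26/15


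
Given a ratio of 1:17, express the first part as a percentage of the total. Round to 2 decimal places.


Total parts = 1 + 17 = 18
First part fraction = 1/18
Percentage = (1/18) * 100
= 0.055556 * 100
= 5.56%

5.56


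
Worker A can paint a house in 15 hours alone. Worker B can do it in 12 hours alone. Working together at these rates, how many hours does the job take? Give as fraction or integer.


Rate of A = 1/15 job per hour
Rate of B = 1/12 job per hour
Combined rate = 1/15 + 1/12
Find common denominator: (12 + 15)/(15*12) = 27/180
Combined rate = 3/20 job per hour
Time together = 1 / (3/20) = 20/3 hours

20/3


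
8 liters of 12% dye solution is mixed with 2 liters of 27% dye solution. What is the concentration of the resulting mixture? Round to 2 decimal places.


Solute in mixture 1 = 12% of 8 L = 8*12/100 = 24/25 L
Solute in mixture 2 = 27% of 2 L = 2*27/100 = 27/50 L
Total solute = 24/25 + 27/50 = 3/2 L
Total volume = 8 + 2 = 10 L
Final concentration = 3/2/10 * 100 = 15.00%

15.00


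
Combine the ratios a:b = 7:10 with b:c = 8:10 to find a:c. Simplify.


Given a:b = 7:10 and b:c = 8:10
Make b consistent. Multiply first ratio by 8: a:b = 56:80
Multiply second ratio by 10: b:c = 80:100
Now b = 80 in both, so a:b:c = 56:80:100
Therefore a:c = 56:100
Simplify by GCD: a:c = 14:25

14:25


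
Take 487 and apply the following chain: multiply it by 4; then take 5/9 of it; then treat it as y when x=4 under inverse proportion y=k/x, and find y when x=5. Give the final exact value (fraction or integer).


Start with 487.
Step 1: Multiply by 4: 487 * 4 = 1948
Step 2: Take 5/9: 1948 * 5/9 = 9740/9
Step 3: Inverse prop: k = (9740/9)*4; new y = k/5 = 9740/9*4/5 = 7792/9
Final result = 7792/9

7792/9


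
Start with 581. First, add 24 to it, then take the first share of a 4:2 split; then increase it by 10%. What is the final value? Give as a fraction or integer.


Start with 581.
Step 1: Add 24: 581+24=605; split 4:2 first = 605*4/6 = 1210/3
Step 2: Increase by 10%: 1210/3 * 110/100 = 1331/3
Final result = 1331/3

1331/3


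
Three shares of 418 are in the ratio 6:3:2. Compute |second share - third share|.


Total parts = 6 + 3 + 2 = 11
Value per part = 418 / 11 = 38
Shares: 6*38=228, 3*38=114, 2*38=76
Second share = 114, third share = 76
Difference = |114 - 76| = 38

38


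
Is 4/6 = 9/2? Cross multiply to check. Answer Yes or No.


Cross multiply to check 4/6 = 9/2
Left cross product: 4 * 2 = 8
Right cross product: 6 * 9 = 54
8 != 54
Not equal, so proportions differ => No

No


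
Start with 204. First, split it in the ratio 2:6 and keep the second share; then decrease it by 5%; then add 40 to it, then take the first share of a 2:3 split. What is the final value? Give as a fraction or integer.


Start with 204.
Step 1: Split 2:6, second share = 204 * 6/8 = 153
Step 2: Decrease by 5%: 153 * 95/100 = 2907/20
Step 3: Add 40: 2907/20+40=3707/20; split 2:3 first = 3707/20*2/5 = 3707/50
Final result = 3707/50

3707/50


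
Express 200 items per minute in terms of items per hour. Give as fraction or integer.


Converting from per minute to per hour
Rate = 200 items per minute
Multiply by 60: 200 * 60
= 12000 items per hour

12000


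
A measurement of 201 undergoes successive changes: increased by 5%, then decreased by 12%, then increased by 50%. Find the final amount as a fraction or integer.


Start: 201
Step 1: increase by 5% => multiply by 105/100
  201 * 105/100 = 4221/20
Step 2: decrease by 12% => multiply by 88/100
  4221/20 * 88/100 = 46431/250
Step 3: increase by 50% => multiply by 150/100
  46431/250 * 150/100 = 139293/500
Final value = 139293/500

139293/500


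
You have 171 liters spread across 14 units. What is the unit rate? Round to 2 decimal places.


Total liters = 171
Number of units = 14
Unit rate = 171 / 14
= 12.21 liters per unit

12.21


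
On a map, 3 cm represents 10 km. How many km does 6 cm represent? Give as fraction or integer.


Map scale: 3 cm = 10 km
Measured distance on map = 6 cm
Set up proportion: 6 * 10 / 3
= 60 / 3
= 20 km

20


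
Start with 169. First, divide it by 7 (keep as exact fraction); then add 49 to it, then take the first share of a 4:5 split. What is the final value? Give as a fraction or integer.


Start with 169.
Step 1: Divide by 7: 169 / 7 = 169/7
Step 2: Add 49: 169/7+49=512/7; split 4:5 first = 512/7*4/9 = 2048/63
Final result = 2048/63

2048/63


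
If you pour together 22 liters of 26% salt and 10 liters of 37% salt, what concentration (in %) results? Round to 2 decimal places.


Solute in mixture 1 = 26% of 22 L = 22*26/100 = 143/25 L
Solute in mixture 2 = 37% of 10 L = 10*37/100 = 37/10 L
Total solute = 143/25 + 37/10 = 471/50 L
Total volume = 22 + 10 = 32 L
Final concentration = 471/50/32 * 100 = 29.44%

29.44


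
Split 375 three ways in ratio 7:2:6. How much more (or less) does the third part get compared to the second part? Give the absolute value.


Total parts = 7 + 2 + 6 = 15
Value per part = 375 / 15 = 25
Shares: 7*25=175, 2*25=50, 6*25=150
Third share = 150, second share = 50
Difference = |150 - 50| = 100

100


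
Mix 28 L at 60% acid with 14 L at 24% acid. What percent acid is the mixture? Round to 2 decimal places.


Solute in mixture 1 = 60% of 28 L = 28*60/100 = 84/5 L
Solute in mixture 2 = 24% of 14 L = 14*24/100 = 84/25 L
Total solute = 84/5 + 84/25 = 504/25 L
Total volume = 28 + 14 = 42 L
Final concentration = 504/25/42 * 100 = 48.00%

48.00


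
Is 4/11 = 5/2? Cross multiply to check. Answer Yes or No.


Cross multiply to check 4/11 = 5/2
Left cross product: 4 * 2 = 8
Right cross product: 11 * 5 = 55
8 != 55
Not equal, so proportions differ => No

No


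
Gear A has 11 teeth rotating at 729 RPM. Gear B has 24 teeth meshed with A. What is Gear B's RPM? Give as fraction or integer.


Gear ratio: teeth_A * RPM_A = teeth_B * RPM_B
11 * 729 = 24 * RPM_B
8019 = 24 * RPM_B
RPM_B = 8019 / 24
RPM_B = 2673/8

2673/8


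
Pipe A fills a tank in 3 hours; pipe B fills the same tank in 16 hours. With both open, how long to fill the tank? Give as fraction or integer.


Rate of A = 1/3 job per hour
Rate of B = 1/16 job per hour
Combined rate = 1/3 + 1/16
Find common denominator: (16 + 3)/(3*16) = 19/48
Combined rate = 19/48 job per hour
Time together = 1 / (19/48) = 48/19 hours

48/19


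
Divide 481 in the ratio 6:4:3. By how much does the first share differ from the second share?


Total parts = 6 + 4 + 3 = 13
Value per part = 481 / 13 = 37
Shares: 6*37=222, 4*37=148, 3*37=111
First share = 222, second share = 148
Difference = |222 - 148| = 74

74


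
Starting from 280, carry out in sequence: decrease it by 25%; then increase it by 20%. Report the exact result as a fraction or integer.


Start with 280.
Step 1: Decrease by 25%: 280 * 75/100 = 210
Step 2: Increase by 20%: 210 * 120/100 = 252
Final result = 252

252


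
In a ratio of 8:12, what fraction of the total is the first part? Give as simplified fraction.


Total parts = 8 + 12 = 20
First part fraction = 8/20
Simplify: 8/20 = 2/5

2/5


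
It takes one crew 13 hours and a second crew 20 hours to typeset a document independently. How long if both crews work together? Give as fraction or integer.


Rate of A = 1/13 job per hour
Rate of B = 1/20 job per hour
Combined rate = 1/13 + 1/20
Find common denominator: (20 + 13)/(13*20) = 33/260
Combined rate = 33/260 job per hour
Time together = 1 / (33/260) = 260/33 hours

260/33


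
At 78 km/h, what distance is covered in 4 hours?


Using distance = speed * time
Speed = 78 km/h
Time = 4 hours
Distance = 78 * 4
= 312 km

312


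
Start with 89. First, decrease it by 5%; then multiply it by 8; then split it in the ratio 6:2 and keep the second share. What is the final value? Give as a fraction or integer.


Start with 89.
Step 1: Decrease by 5%: 89 * 95/100 = 1691/20
Step 2: Multiply by 8: 1691/20 * 8 = 3382/5
Step 3: Split 6:2, second share = 3382/5 * 2/8 = 1691/10
Final result = 1691/10

1691/10


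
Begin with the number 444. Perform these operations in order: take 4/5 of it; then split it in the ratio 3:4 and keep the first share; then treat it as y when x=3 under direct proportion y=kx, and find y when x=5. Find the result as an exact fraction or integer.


Start with 444.
Step 1: Take 4/5: 444 * 4/5 = 1776/5
Step 2: Split 3:4, first share = 1776/5 * 3/7 = 5328/35
Step 3: Direct prop: k = (5328/35)/3; new y = k*5 = 5328/35*5/3 = 1776/7
Final result = 1776/7

1776/7


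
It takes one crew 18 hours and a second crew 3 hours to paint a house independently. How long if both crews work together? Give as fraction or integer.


Rate of A = 1/18 job per hour
Rate of B = 1/3 job per hour
Combined rate = 1/18 + 1/3
Find common denominator: (3 + 18)/(18*3) = 21/54
Combined rate = 7/18 job per hour
Time together = 1 / (7/18) = 18/7 hours

18/7


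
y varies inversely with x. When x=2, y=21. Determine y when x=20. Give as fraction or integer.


Inverse proportion: y = k/x
Find k: k = 2 * 21 = 42
Compute y at x=20: y = 42/20
y = 21/10

21/10


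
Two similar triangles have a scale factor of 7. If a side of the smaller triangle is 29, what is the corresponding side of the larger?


Similar triangles have proportional sides
Scale factor = 7
Smaller side = 29
Corresponding larger side = 29 * 7
= 203

203


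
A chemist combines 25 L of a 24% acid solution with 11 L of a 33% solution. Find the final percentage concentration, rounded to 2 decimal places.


Solute in mixture 1 = 24% of 25 L = 25*24/100 = 6 L
Solute in mixture 2 = 33% of 11 L = 11*33/100 = 363/100 L
Total solute = 6 + 363/100 = 963/100 L
Total volume = 25 + 11 = 36 L
Final concentration = 963/100/36 * 100 = 26.75%

26.75


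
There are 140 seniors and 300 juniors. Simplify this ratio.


Find GCD(140, 300)
GCD = 20
Divide both by 20: 140/20 = 7, 300/20 = 15
Simplified ratio = 7:15

7:15


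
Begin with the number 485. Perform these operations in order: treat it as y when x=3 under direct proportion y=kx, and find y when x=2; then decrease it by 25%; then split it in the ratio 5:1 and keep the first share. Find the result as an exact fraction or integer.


Start with 485.
Step 1: Direct prop: k = (485)/3; new y = k*2 = 485*2/3 = 970/3
Step 2: Decrease by 25%: 970/3 * 75/100 = 485/2
Step 3: Split 5:1, first share = 485/2 * 5/6 = 2425/12
Final result = 2425/12

2425/12


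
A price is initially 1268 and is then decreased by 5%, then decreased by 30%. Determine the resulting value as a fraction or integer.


Start: 1268
Step 1: decrease by 5% => multiply by 95/100
  1268 * 95/100 = 6023/5
Step 2: decrease by 30% => multiply by 70/100
  6023/5 * 70/100 = 42161/50
Final value = 42161/50

42161/50


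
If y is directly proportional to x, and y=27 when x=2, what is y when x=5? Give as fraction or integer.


Direct proportion: y = kx
Find k: k = 27/2 = 27/2
Compute y at x=5: y = 27/2 * 5
y = 135/2

135/2


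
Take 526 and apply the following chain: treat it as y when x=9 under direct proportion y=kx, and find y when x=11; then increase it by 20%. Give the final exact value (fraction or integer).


Start with 526.
Step 1: Direct prop: k = (526)/9; new y = k*11 = 526*11/9 = 5786/9
Step 2: Increase by 20%: 5786/9 * 120/100 = 11572/15
Final result = 11572/15

11572/15


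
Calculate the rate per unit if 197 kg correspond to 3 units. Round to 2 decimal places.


Total kg = 197
Number of units = 3
Unit rate = 197 / 3
= 65.67 kg per unit

65.67


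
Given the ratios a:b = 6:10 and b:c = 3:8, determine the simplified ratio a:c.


Given a:b = 6:10 and b:c = 3:8
Make b consistent. Multiply first ratio by 3: a:b = 18:30
Multiply second ratio by 10: b:c = 30:80
Now b = 30 in both, so a:b:c = 18:30:80
Therefore a:c = 18:80
Simplify by GCD: a:c = 9:40

9:40


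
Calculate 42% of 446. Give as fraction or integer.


Compute 42% of 446
Convert percentage: 42% = 42/100
Multiply: 446 * 42/100
= 18732/100
= 4683/25

4683/25


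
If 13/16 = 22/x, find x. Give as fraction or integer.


Setting up: 13/16 = 22/x
Cross multiply: 13 * x = 16 * 22
13x = 352
x = 352/13
x = 352/13

352/13


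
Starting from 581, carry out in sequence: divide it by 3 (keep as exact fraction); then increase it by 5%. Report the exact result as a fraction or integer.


Start with 581.
Step 1: Divide by 3: 581 / 3 = 581/3
Step 2: Increase by 5%: 581/3 * 105/100 = 4067/20
Final result = 4067/20

4067/20


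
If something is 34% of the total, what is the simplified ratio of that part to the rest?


Part = 34%, Remainder = 66%
Ratio = 34:66
GCD(34, 66) = 2
Simplify: 17:33 = 17:33

17:33


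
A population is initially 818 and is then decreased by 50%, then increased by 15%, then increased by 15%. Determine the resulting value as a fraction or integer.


Start: 818
Step 1: decrease by 50% => multiply by 50/100
  818 * 50/100 = 409
Step 2: increase by 15% => multiply by 115/100
  409 * 115/100 = 9407/20
Step 3: increase by 15% => multiply by 115/100
  9407/20 * 115/100 = 216361/400
Final value = 216361/400

216361/400


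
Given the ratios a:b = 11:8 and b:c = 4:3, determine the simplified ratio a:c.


Given a:b = 11:8 and b:c = 4:3
Make b consistent. Multiply first ratio by 4: a:b = 44:32
Multiply second ratio by 8: b:c = 32:24
Now b = 32 in both, so a:b:c = 44:32:24
Therefore a:c = 44:24
Simplify by GCD: a:c = 11:6

11:6


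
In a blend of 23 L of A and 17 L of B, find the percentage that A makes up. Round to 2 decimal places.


Volume of A = 23 L
Volume of B = 17 L
Total volume = 23 + 17 = 40 L
Percentage of A = (23/40) * 100
= 57.50%

57.50


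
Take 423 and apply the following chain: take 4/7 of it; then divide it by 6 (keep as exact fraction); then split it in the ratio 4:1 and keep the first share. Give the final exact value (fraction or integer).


Start with 423.
Step 1: Take 4/7: 423 * 4/7 = 1692/7
Step 2: Divide by 6: 1692/7 / 6 = 282/7
Step 3: Split 4:1, first share = 282/7 * 4/5 = 1128/35
Final result = 1128/35

1128/35


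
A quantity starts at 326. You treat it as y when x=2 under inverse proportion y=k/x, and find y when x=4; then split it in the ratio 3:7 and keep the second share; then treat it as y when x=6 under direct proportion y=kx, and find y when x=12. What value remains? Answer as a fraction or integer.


Start with 326.
Step 1: Inverse prop: k = (326)*2; new y = k/4 = 326*2/4 = 163
Step 2: Split 3:7, second share = 163 * 7/10 = 1141/10
Step 3: Direct prop: k = (1141/10)/6; new y = k*12 = 1141/10*12/6 = 1141/5
Final result = 1141/5

1141/5


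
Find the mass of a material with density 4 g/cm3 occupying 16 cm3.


Using mass = density * volume
Density = 4 g/cm3
Volume = 16 cm3
Mass = 4 * 16
= 64 g

64


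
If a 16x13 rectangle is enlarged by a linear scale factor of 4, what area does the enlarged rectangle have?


Original dimensions: 16 x 13
Enlargement factor = 4
New width = 16 * 4 = 64
New height = 13 * 4 = 52
New area = 64 * 52 = 3328

3328


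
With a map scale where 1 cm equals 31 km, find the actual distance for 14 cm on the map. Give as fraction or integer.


Map scale: 1 cm = 31 km
Measured distance on map = 14 cm
Set up proportion: 14 * 31 / 1
= 434 / 1
= 434 km

434


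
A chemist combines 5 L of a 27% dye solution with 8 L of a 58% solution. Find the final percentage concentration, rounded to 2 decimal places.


Solute in mixture 1 = 27% of 5 L = 5*27/100 = 27/20 L
Solute in mixture 2 = 58% of 8 L = 8*58/100 = 116/25 L
Total solute = 27/20 + 116/25 = 599/100 L
Total volume = 5 + 8 = 13 L
Final concentration = 599/100/13 * 100 = 46.08%

46.08


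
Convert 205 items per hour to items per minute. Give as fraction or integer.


Converting from per hour to per minute
Rate = 205 items per hour
Divide by 60: 205/60
= 41/12 items per minute

41/12


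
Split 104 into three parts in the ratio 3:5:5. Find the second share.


Ratio = 3:5:5
Total parts = 3 + 5 + 5 = 13
Value per part = 104 / 13 = 8
First share = 3 * 8 = 24
Middle share = 5 * 8 = 40
Third share = 5 * 8 = 40

40


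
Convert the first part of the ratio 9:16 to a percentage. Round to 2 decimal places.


Total parts = 9 + 16 = 25
First part fraction = 9/25
Percentage = (9/25) * 100
= 0.36 * 100
= 36.00%

36.00


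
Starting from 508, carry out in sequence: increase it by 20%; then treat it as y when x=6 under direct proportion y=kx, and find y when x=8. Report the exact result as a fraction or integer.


Start with 508.
Step 1: Increase by 20%: 508 * 120/100 = 3048/5
Step 2: Direct prop: k = (3048/5)/6; new y = k*8 = 3048/5*8/6 = 4064/5
Final result = 4064/5

4064/5


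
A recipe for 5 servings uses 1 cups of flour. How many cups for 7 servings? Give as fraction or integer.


Original: 1 cups for 5 servings
Target servings = 7
Scaling factor = 7/5
New amount = 1 * 7/5
= 7/5
= 7/5 cups

7/5


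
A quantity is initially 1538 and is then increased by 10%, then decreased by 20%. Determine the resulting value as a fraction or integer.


Start: 1538
Step 1: increase by 10% => multiply by 110/100
  1538 * 110/100 = 8459/5
Step 2: decrease by 20% => multiply by 80/100
  8459/5 * 80/100 = 33836/25
Final value = 33836/25

33836/25


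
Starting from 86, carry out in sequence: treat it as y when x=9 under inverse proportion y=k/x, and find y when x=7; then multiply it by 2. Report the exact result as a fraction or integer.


Start with 86.
Step 1: Inverse prop: k = (86)*9; new y = k/7 = 86*9/7 = 774/7
Step 2: Multiply by 2: 774/7 * 2 = 1548/7
Final result = 1548/7

1548/7


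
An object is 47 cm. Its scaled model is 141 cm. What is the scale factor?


Original length = 47 cm
Scaled length = 141 cm
Scale factor = 141 / 47
= 3

3


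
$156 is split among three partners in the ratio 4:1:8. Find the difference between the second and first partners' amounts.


Total parts = 4 + 1 + 8 = 13
Value per part = 156 / 13 = 12
Shares: 4*12=48, 1*12=12, 8*12=96
Second share = 12, first share = 48
Difference = |12 - 48| = 36

36


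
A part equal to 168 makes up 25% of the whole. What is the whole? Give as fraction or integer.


Given: 168 is 25% of the whole
Set up: 168 = 25/100 * whole
whole = 168 * 100 / 25
whole = 16800 / 25
whole = 672

672


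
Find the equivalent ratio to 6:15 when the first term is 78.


Original ratio: 6:15
First term target: 78
Scale factor = 78 / 6 = 13
Multiply second term: 15 * 13 = 195
Equivalent ratio = 78:195

78:195


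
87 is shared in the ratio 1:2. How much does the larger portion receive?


Total parts = 1 + 2 = 3
Value per part = 87 / 3 = 29
First share = 1 * 29 = 29
Second share = 2 * 29 = 58
Larger share = 58

58


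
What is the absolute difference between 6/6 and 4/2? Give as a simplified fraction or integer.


Simplify: 6/6 = 1 and 4/2 = 2
Find common denominator: LCD = 1
Convert: 1/1 and 2/1
Difference = |1 - 2|/1 = 1/1
Simplified = 1

1


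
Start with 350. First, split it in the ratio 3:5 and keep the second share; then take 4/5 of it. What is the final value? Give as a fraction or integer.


Start with 350.
Step 1: Split 3:5, second share = 350 * 5/8 = 875/4
Step 2: Take 4/5: 875/4 * 4/5 = 175
Final result = 175

175


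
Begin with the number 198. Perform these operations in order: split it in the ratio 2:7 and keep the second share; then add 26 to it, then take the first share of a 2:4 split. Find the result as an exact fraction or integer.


Start with 198.
Step 1: Split 2:7, second share = 198 * 7/9 = 154
Step 2: Add 26: 154+26=180; split 2:4 first = 180*2/6 = 60
Final result = 60

60


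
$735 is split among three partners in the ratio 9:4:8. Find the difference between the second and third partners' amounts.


Total parts = 9 + 4 + 8 = 21
Value per part = 735 / 21 = 35
Shares: 9*35=315, 4*35=140, 8*35=280
Second share = 140, third share = 280
Difference = |140 - 280| = 140

140


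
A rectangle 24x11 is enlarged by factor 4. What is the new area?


Original dimensions: 24 x 11
Enlargement factor = 4
New width = 24 * 4 = 96
New height = 11 * 4 = 44
New area = 96 * 44 = 4224

4224


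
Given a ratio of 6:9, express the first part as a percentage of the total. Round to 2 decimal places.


Total parts = 6 + 9 = 15
First part fraction = 6/15
Percentage = (6/15) * 100
= 0.4 * 100
= 40.00%

40.00


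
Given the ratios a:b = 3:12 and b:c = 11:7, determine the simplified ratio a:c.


Given a:b = 3:12 and b:c = 11:7
Make b consistent. Multiply first ratio by 11: a:b = 33:132
Multiply second ratio by 12: b:c = 132:84
Now b = 132 in both, so a:b:c = 33:132:84
Therefore a:c = 33:84
Simplify by GCD: a:c = 11:28

11:28


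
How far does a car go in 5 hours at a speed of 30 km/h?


Using distance = speed * time
Speed = 30 km/h
Time = 5 hours
Distance = 30 * 5
= 150 km

150


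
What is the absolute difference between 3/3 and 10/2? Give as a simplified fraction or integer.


Simplify: 3/3 = 1 and 10/2 = 5
Find common denominator: LCD = 1
Convert: 1/1 and 5/1
Difference = |1 - 5|/1 = 4/1
Simplified = 4

4


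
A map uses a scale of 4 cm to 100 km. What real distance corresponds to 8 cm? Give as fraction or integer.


Map scale: 4 cm = 100 km
Measured distance on map = 8 cm
Set up proportion: 8 * 100 / 4
= 800 / 4
= 200 km

200


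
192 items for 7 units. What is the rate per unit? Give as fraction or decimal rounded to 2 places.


Total items = 192
Number of units = 7
Unit rate = 192 / 7
= 27.43 items per unit

27.43


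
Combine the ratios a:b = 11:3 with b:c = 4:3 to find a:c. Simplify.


Given a:b = 11:3 and b:c = 4:3
Make b consistent. Multiply first ratio by 4: a:b = 44:12
Multiply second ratio by 3: b:c = 12:9
Now b = 12 in both, so a:b:c = 44:12:9
Therefore a:c = 44:9
Simplify by GCD: a:c = 44:9

44:9


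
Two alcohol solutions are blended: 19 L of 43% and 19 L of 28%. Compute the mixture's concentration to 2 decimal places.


Solute in mixture 1 = 43% of 19 L = 19*43/100 = 817/100 L
Solute in mixture 2 = 28% of 19 L = 19*28/100 = 133/25 L
Total solute = 817/100 + 133/25 = 1349/100 L
Total volume = 19 + 19 = 38 L
Final concentration = 1349/100/38 * 100 = 35.50%

35.50


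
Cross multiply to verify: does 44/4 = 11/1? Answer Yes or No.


Cross multiply to check 44/4 = 11/1
Left cross product: 44 * 1 = 44
Right cross product: 4 * 11 = 44
44 = 44
Equal, so proportions match => Yes

Yes


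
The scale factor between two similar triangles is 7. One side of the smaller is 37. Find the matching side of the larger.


Similar triangles have proportional sides
Scale factor = 7
Smaller side = 37
Corresponding larger side = 37 * 7
= 259

259


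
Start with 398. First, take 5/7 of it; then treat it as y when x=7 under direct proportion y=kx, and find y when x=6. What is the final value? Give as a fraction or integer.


Start with 398.
Step 1: Take 5/7: 398 * 5/7 = 1990/7
Step 2: Direct prop: k = (1990/7)/7; new y = k*6 = 1990/7*6/7 = 11940/49
Final result = 11940/49

11940/49


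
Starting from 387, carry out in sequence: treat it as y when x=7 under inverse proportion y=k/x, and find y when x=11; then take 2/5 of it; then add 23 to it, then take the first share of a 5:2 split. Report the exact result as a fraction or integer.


Start with 387.
Step 1: Inverse prop: k = (387)*7; new y = k/11 = 387*7/11 = 2709/11
Step 2: Take 2/5: 2709/11 * 2/5 = 5418/55
Step 3: Add 23: 5418/55+23=6683/55; split 5:2 first = 6683/55*5/7 = 6683/77
Final result = 6683/77

6683/77


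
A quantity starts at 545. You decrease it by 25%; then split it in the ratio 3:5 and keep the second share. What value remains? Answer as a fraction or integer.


Start with 545.
Step 1: Decrease by 25%: 545 * 75/100 = 1635/4
Step 2: Split 3:5, second share = 1635/4 * 5/8 = 8175/32
Final result = 8175/32

8175/32


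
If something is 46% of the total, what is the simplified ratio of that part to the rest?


Part = 46%, Remainder = 54%
Ratio = 46:54
GCD(46, 54) = 2
Simplify: 23:27 = 23:27

23:27


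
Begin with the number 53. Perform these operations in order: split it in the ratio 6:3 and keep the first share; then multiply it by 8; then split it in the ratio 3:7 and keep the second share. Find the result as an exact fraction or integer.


Start with 53.
Step 1: Split 6:3, first share = 53 * 6/9 = 106/3
Step 2: Multiply by 8: 106/3 * 8 = 848/3
Step 3: Split 3:7, second share = 848/3 * 7/10 = 2968/15
Final result = 2968/15

2968/15
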